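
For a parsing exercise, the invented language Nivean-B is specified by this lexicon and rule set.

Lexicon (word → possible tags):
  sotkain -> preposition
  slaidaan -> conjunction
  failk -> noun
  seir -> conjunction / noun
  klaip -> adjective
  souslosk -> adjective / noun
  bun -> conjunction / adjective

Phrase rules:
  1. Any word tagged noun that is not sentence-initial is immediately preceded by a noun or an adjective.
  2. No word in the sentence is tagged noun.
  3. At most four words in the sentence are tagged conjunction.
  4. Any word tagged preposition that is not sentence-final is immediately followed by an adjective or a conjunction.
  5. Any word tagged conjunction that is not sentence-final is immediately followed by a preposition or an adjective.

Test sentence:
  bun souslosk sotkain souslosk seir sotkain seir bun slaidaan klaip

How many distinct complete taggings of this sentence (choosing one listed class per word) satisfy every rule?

Candidates per position — 1:bun {conjunction,adjective}; 2:souslosk {adjective,noun}; 3:sotkain {preposition}; 4:souslosk {adjective,noun}; 5:seir {conjunction,noun}; 6:sotkain {preposition}; 7:seir {conjunction,noun}; 8:bun {conjunction,adjective}; 9:slaidaan {conjunction}; 10:klaip {adjective}.
There are 64 candidate sequences in total.
The sequences that satisfy every rule: conjunction adjective preposition adjective conjunction preposition conjunction adjective conjunction adjective; adjective adjective preposition adjective conjunction preposition conjunction adjective conjunction adjective.
Count = 2.

2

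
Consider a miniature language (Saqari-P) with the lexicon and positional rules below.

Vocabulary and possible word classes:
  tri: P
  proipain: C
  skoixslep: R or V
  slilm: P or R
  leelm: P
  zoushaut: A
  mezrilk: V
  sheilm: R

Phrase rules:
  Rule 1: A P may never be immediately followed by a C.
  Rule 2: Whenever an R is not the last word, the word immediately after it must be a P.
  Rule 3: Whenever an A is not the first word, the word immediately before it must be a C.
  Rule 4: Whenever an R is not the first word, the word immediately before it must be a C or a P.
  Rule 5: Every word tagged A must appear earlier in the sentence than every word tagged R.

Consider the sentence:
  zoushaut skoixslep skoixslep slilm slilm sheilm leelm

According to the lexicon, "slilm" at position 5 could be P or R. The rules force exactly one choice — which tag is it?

Candidates per position — 1:zoushaut {A}; 2:skoixslep {R,V}; 3:skoixslep {R,V}; 4:slilm {P,R}; 5:slilm {P,R}; 6:sheilm {R}; 7:leelm {P}.
Position 2: R is ruled out by rule 2; that leaves V.
Position 3: R is ruled out by rule 4; that leaves V.
Position 4: R is ruled out by rule 4; that leaves P.
Position 5: R is ruled out by rule 2; that leaves P.
That leaves exactly one tagging: A V V P P R P.
Rule-by-rule: rule 1 satisfied; rule 2 satisfied; rule 3 satisfied; rule 4 satisfied; rule 5 satisfied.

P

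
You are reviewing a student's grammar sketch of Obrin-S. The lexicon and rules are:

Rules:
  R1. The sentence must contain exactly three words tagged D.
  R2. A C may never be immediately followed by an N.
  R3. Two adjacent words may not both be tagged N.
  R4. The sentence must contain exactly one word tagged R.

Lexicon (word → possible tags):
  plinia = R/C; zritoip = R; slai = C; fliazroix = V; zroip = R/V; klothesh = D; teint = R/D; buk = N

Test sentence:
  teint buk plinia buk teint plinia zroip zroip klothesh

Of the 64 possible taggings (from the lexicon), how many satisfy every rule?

Candidates per position — 1:teint {R,D}; 2:buk {N}; 3:plinia {R,C}; 4:buk {N}; 5:teint {R,D}; 6:plinia {R,C}; 7:zroip {R,V}; 8:zroip {R,V}; 9:klothesh {D}.
There are 64 candidate sequences in total.
The sequences that satisfy every rule: D N R N D C V V D.
Count = 1.

1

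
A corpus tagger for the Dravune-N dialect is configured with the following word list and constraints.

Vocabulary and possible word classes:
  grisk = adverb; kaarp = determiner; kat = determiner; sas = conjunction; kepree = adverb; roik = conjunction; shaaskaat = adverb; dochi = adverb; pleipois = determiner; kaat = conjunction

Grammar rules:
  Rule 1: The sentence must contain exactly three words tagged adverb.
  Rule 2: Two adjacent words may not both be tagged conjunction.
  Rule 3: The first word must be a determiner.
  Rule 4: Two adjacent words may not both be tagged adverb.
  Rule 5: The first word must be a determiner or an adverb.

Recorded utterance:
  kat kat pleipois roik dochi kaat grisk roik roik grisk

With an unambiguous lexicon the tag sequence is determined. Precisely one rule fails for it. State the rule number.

2

Fixed tagging: determiner determiner determiner conjunction adverb conjunction adverb conjunction conjunction adverb.
Rule check: R1 ✓, R2 ✗, R3 ✓, R4 ✓, R5 ✓.
Only rule 2 fails.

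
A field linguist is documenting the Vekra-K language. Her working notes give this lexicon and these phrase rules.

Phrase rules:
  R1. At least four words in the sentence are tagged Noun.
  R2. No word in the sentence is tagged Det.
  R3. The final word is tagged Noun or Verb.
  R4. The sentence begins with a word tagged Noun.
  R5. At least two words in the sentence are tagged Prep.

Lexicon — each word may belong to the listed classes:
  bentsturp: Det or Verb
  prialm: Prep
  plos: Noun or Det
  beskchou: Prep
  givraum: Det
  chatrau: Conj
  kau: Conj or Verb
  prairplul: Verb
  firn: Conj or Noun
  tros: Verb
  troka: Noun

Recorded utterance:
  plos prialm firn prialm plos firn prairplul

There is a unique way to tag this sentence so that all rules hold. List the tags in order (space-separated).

Candidates per position — 1:plos {Noun,Det}; 2:prialm {Prep}; 3:firn {Conj,Noun}; 4:prialm {Prep}; 5:plos {Noun,Det}; 6:firn {Conj,Noun}; 7:prairplul {Verb}.
If word 1 were Det, no tagging could satisfy rule 1; so word 1 is Noun.
If word 3 were Conj, no tagging could satisfy rule 1; so word 3 is Noun.
If word 5 were Det, no tagging could satisfy rule 1; so word 5 is Noun.
If word 6 were Conj, no tagging could satisfy rule 1; so word 6 is Noun.
The unique satisfying tagging is: Noun Prep Noun Prep Noun Noun Verb.
Rule-by-rule: rule 1 satisfied; rule 2 satisfied; rule 3 satisfied; rule 4 satisfied; rule 5 satisfied.

Noun Prep Noun Prep Noun Noun Verb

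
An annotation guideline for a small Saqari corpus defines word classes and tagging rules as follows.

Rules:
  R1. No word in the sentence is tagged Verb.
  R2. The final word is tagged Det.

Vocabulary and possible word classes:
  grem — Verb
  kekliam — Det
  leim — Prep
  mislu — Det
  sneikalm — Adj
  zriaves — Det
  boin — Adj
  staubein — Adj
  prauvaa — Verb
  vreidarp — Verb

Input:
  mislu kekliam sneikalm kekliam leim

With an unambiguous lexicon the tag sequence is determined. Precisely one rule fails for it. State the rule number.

2

Fixed tagging: Det Det Adj Det Prep.
Checking each rule: R1 holds, R2 violated.
Only rule 2 fails.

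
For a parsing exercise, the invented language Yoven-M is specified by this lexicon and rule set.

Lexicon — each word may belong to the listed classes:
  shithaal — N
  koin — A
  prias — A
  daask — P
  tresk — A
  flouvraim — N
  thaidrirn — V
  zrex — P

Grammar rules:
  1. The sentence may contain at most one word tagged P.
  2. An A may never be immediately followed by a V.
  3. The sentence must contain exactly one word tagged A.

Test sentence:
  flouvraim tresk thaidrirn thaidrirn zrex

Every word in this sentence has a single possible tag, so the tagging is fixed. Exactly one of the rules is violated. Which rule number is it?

2

Fixed tagging: N A V V P.
Rule check: R1 pass, R2 fail, R3 pass.
Only rule 2 fails.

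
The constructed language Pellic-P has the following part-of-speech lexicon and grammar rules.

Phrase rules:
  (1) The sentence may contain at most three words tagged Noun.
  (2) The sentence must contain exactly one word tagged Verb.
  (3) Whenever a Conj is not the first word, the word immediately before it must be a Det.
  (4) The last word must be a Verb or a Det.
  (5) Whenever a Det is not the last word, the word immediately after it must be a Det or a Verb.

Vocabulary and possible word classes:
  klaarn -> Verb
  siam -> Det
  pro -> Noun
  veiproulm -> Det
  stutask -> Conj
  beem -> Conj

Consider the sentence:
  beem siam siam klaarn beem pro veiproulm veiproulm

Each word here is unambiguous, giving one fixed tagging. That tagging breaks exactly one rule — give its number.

Fixed tagging: Conj Det Det Verb Conj Noun Det Det.
Applying the rules: R1 holds, R2 holds, R3 violated, R4 holds, R5 holds.
Only rule 3 fails.

3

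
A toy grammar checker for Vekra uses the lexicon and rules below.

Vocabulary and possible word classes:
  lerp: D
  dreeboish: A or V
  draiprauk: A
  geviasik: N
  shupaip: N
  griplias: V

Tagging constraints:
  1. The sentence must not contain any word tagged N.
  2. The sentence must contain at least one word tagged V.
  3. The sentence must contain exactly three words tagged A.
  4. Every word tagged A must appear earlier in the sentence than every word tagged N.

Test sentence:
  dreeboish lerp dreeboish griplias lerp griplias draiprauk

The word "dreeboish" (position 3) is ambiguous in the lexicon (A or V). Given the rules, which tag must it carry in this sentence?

A

Candidates per position — 1:dreeboish {A,V}; 2:lerp {D}; 3:dreeboish {A,V}; 4:griplias {V}; 5:lerp {D}; 6:griplias {V}; 7:draiprauk {A}.
Position 1: V is ruled out by rule 3; that leaves A.
Position 3: V is ruled out by rule 3; that leaves A.
That leaves exactly one tagging: A D A V D V A.
Verifying each rule — rule 1 ✓; rule 2 ✓; rule 3 ✓; rule 4 ✓.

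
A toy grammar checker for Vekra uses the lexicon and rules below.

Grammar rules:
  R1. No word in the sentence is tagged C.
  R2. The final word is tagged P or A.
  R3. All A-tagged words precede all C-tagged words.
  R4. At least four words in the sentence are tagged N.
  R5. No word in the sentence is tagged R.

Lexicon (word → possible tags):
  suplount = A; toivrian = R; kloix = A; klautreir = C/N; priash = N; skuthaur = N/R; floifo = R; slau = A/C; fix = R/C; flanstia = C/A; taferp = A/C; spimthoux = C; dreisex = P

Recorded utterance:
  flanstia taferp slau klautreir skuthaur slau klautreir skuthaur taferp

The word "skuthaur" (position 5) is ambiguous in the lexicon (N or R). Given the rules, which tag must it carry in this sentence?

N

Candidates per position — 1:flanstia {C,A}; 2:taferp {A,C}; 3:slau {A,C}; 4:klautreir {C,N}; 5:skuthaur {N,R}; 6:slau {A,C}; 7:klautreir {C,N}; 8:skuthaur {N,R}; 9:taferp {A,C}.
Position 1: tagging it C would leave rule 1 unsatisfiable, so it must be A.
Position 2: tagging it C would leave rule 1 unsatisfiable, so it must be A.
Position 3: tagging it C would leave rule 1 unsatisfiable, so it must be A.
Position 4: tagging it C would leave rule 1 unsatisfiable, so it must be N.
Position 5: tagging it R would leave rule 4 unsatisfiable, so it must be N.
Position 6: tagging it C would leave rule 1 unsatisfiable, so it must be A.
Position 7: tagging it C would leave rule 1 unsatisfiable, so it must be N.
Position 8: tagging it R would leave rule 4 unsatisfiable, so it must be N.
Position 9: tagging it C would leave rule 1 unsatisfiable, so it must be A.
The only consistent sequence is: A A A N N A N N A.
Verifying each rule — rule 1 holds; rule 2 holds; rule 3 holds; rule 4 holds; rule 5 holds.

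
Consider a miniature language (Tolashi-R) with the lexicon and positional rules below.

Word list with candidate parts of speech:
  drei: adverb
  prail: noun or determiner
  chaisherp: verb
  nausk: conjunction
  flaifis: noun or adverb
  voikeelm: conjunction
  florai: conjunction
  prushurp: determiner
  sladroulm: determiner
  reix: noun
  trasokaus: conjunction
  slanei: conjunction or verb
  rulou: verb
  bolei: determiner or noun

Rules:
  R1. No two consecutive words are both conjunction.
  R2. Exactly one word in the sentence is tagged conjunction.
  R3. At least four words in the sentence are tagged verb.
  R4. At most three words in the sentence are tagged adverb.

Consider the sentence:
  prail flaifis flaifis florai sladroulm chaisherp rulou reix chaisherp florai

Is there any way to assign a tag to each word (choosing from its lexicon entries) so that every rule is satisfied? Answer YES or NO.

Candidates per position — 1:prail {noun,determiner}; 2:flaifis {noun,adverb}; 3:flaifis {noun,adverb}; 4:florai {conjunction}; 5:sladroulm {determiner}; 6:chaisherp {verb}; 7:rulou {verb}; 8:reix {noun}; 9:chaisherp {verb}; 10:florai {conjunction}.
Rule 2 cannot be satisfied by any choice of tags from the lexicon.
So there is no consistent tagging.

NO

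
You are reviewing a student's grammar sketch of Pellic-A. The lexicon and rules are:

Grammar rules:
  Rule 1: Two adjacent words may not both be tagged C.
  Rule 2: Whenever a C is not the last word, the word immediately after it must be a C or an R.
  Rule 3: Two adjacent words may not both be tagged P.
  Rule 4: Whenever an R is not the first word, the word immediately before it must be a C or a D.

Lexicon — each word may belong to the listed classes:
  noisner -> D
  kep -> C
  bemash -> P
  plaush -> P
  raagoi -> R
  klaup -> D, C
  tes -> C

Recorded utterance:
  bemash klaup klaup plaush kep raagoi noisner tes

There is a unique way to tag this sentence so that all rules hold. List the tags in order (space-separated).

P D D P C R D C

Candidates per position — 1:bemash {P}; 2:klaup {D,C}; 3:klaup {D,C}; 4:plaush {P}; 5:kep {C}; 6:raagoi {R}; 7:noisner {D}; 8:tes {C}.
At position 2, choosing C makes rule 2 impossible to satisfy; hence D.
At position 3, choosing C makes rule 2 impossible to satisfy; hence D.
That leaves exactly one tagging: P D D P C R D C.
Check: rule 1 holds; rule 2 holds; rule 3 holds; rule 4 holds.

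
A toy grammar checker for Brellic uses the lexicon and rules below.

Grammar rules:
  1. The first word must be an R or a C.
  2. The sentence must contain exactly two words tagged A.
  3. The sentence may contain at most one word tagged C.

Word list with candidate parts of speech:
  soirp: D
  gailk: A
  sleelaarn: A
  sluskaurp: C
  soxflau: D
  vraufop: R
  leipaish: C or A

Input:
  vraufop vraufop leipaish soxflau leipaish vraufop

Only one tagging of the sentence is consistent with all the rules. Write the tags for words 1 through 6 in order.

R R A D A R

Candidates per position — 1:vraufop {R}; 2:vraufop {R}; 3:leipaish {C,A}; 4:soxflau {D}; 5:leipaish {C,A}; 6:vraufop {R}.
Word 3 cannot be C — rule 2 would then fail for every completion. It is A.
Word 5 cannot be C — rule 2 would then fail for every completion. It is A.
So the tagging must be: R R A D A R.
Rule-by-rule: rule 1 satisfied; rule 2 satisfied; rule 3 satisfied.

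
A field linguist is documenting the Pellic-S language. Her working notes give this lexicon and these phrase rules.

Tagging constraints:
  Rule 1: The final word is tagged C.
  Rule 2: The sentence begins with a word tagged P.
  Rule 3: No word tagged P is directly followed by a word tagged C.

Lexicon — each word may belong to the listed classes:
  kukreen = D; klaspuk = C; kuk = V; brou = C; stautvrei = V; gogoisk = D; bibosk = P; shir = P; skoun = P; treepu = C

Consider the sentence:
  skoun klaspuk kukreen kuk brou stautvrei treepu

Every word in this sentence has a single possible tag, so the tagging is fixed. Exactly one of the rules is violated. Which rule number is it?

Fixed tagging: P C D V C V C.
Applying the rules: R1 pass, R2 pass, R3 fail.
Only rule 3 fails.

3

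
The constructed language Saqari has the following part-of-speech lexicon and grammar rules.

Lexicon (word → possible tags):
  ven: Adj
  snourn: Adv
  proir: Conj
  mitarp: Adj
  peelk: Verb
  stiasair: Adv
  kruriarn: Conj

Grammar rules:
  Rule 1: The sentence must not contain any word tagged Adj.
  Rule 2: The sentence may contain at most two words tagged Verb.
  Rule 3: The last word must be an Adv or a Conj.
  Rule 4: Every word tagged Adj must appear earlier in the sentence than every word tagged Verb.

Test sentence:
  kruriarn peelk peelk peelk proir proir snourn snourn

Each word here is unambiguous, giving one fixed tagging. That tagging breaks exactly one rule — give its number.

2

Fixed tagging: Conj Verb Verb Verb Conj Conj Adv Adv.
Rule check: R1 pass, R2 fail, R3 pass, R4 pass.
Only rule 2 fails.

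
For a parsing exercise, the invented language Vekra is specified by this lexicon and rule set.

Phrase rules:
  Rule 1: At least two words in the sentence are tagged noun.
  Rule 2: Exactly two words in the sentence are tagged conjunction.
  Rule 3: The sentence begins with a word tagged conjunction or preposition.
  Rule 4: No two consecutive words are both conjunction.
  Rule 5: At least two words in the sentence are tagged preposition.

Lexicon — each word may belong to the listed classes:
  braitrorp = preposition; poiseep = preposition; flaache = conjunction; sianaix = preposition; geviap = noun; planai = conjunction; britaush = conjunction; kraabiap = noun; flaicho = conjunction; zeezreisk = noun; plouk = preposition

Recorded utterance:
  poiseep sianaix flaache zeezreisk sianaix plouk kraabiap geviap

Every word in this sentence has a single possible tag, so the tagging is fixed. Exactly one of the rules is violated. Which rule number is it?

Fixed tagging: preposition preposition conjunction noun preposition preposition noun noun.
Checking each rule: R1 ok, R2 fails, R3 ok, R4 ok, R5 ok.
Only rule 2 fails.

2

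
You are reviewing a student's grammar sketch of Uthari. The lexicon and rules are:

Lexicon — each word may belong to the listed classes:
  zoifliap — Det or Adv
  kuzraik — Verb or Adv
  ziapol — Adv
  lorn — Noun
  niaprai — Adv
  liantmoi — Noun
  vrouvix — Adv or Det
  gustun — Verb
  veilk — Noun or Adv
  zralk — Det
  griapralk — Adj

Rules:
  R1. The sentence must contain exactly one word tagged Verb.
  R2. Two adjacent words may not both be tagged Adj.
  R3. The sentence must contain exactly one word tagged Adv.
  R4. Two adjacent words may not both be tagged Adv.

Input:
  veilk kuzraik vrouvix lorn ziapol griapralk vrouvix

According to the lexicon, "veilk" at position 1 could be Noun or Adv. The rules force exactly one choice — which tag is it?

Noun

Candidates per position — 1:veilk {Noun,Adv}; 2:kuzraik {Verb,Adv}; 3:vrouvix {Adv,Det}; 4:lorn {Noun}; 5:ziapol {Adv}; 6:griapralk {Adj}; 7:vrouvix {Adv,Det}.
At position 1, choosing Adv makes rule 3 impossible to satisfy; hence Noun.
At position 2, choosing Adv makes rule 1 impossible to satisfy; hence Verb.
At position 3, choosing Adv makes rule 3 impossible to satisfy; hence Det.
At position 7, choosing Adv makes rule 3 impossible to satisfy; hence Det.
That leaves exactly one tagging: Noun Verb Det Noun Adv Adj Det.
Checking: rule 1 ✓; rule 2 ✓; rule 3 ✓; rule 4 ✓.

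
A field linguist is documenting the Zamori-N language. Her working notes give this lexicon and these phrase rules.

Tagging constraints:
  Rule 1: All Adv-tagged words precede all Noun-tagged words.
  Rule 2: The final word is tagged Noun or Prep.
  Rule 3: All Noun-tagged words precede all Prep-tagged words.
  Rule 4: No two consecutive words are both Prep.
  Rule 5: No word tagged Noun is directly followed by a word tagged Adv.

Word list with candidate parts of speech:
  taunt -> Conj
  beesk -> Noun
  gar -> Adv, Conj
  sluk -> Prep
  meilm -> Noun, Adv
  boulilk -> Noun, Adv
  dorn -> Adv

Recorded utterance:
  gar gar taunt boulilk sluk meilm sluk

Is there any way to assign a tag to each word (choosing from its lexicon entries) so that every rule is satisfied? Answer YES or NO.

Candidates per position — 1:gar {Adv,Conj}; 2:gar {Adv,Conj}; 3:taunt {Conj}; 4:boulilk {Noun,Adv}; 5:sluk {Prep}; 6:meilm {Noun,Adv}; 7:sluk {Prep}.
One satisfying assignment: Adv Adv Conj Adv Prep Adv Prep.
Verifying each rule — rule 1 satisfied; rule 2 satisfied; rule 3 satisfied; rule 4 satisfied; rule 5 satisfied.

YES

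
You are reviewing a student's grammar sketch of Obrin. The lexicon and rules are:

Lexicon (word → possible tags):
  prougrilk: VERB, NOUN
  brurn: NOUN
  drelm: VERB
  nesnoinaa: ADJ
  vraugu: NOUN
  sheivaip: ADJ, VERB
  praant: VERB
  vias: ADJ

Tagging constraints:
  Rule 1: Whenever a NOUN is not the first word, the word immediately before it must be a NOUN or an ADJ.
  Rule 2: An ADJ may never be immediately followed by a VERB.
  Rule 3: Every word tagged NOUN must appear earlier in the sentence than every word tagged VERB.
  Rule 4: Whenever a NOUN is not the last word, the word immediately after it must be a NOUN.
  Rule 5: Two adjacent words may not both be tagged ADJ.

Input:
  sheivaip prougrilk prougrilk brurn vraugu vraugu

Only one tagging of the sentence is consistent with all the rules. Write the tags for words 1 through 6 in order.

ADJ NOUN NOUN NOUN NOUN NOUN

Candidates per position — 1:sheivaip {ADJ,VERB}; 2:prougrilk {VERB,NOUN}; 3:prougrilk {VERB,NOUN}; 4:brurn {NOUN}; 5:vraugu {NOUN}; 6:vraugu {NOUN}.
If word 1 were VERB, no tagging could satisfy rule 1; so word 1 is ADJ.
If word 2 were VERB, no tagging could satisfy rule 1; so word 2 is NOUN.
If word 3 were VERB, no tagging could satisfy rule 1; so word 3 is NOUN.
So the tagging must be: ADJ NOUN NOUN NOUN NOUN NOUN.
Checking: rule 1 ok; rule 2 ok; rule 3 ok; rule 4 ok; rule 5 ok.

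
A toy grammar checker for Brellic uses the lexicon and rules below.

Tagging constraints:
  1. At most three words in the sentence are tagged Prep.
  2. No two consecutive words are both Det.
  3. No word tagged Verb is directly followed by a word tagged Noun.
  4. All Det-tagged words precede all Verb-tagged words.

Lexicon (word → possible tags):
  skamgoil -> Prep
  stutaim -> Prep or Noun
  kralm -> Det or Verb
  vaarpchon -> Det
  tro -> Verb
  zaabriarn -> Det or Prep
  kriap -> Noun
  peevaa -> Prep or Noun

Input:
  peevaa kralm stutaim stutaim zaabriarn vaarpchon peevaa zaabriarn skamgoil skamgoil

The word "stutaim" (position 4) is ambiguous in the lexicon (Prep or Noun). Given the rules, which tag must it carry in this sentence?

Noun

Candidates per position — 1:peevaa {Prep,Noun}; 2:kralm {Det,Verb}; 3:stutaim {Prep,Noun}; 4:stutaim {Prep,Noun}; 5:zaabriarn {Det,Prep}; 6:vaarpchon {Det}; 7:peevaa {Prep,Noun}; 8:zaabriarn {Det,Prep}; 9:skamgoil {Prep}; 10:skamgoil {Prep}.
Position 2: tagging it Verb would leave rule 4 unsatisfiable, so it must be Det.
Position 5: tagging it Det would leave rule 2 unsatisfiable, so it must be Prep.
Position 7: tagging it Prep would leave rule 1 unsatisfiable, so it must be Noun.
Position 8: tagging it Prep would leave rule 1 unsatisfiable, so it must be Det.
Position 1: tagging it Prep would leave rule 1 unsatisfiable, so it must be Noun.
Position 3: tagging it Prep would leave rule 1 unsatisfiable, so it must be Noun.
Position 4: tagging it Prep would leave rule 1 unsatisfiable, so it must be Noun.
That leaves exactly one tagging: Noun Det Noun Noun Prep Det Noun Det Prep Prep.
Rule-by-rule: rule 1 ok; rule 2 ok; rule 3 ok; rule 4 ok.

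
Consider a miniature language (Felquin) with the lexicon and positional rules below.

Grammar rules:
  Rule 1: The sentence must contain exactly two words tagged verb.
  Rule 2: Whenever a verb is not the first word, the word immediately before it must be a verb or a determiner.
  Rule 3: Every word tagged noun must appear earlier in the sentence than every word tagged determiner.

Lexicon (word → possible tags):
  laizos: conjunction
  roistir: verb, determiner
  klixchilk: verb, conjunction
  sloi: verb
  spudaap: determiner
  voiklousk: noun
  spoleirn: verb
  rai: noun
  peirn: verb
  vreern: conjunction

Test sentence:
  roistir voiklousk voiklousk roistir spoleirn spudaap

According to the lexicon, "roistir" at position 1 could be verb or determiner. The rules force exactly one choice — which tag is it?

verb

Candidates per position — 1:roistir {verb,determiner}; 2:voiklousk {noun}; 3:voiklousk {noun}; 4:roistir {verb,determiner}; 5:spoleirn {verb}; 6:spudaap {determiner}.
Position 1: tagging it determiner would leave rule 3 unsatisfiable, so it must be verb.
Position 4: tagging it verb would leave rule 1 unsatisfiable, so it must be determiner.
So the tagging must be: verb noun noun determiner verb determiner.
Verifying each rule — rule 1 ✓; rule 2 ✓; rule 3 ✓.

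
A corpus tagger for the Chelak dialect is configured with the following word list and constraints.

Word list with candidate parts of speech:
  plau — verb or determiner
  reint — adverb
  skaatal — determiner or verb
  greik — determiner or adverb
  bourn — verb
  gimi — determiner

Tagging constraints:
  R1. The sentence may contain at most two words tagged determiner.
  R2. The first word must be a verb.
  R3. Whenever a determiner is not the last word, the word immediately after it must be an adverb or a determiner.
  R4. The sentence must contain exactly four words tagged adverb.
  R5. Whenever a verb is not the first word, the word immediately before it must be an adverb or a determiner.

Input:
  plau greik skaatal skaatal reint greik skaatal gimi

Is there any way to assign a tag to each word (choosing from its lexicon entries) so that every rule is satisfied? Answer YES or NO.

Candidates per position — 1:plau {verb,determiner}; 2:greik {determiner,adverb}; 3:skaatal {determiner,verb}; 4:skaatal {determiner,verb}; 5:reint {adverb}; 6:greik {determiner,adverb}; 7:skaatal {determiner,verb}; 8:gimi {determiner}.
Rule 4 cannot be satisfied by any choice of tags from the lexicon.
So there is no consistent tagging.

NO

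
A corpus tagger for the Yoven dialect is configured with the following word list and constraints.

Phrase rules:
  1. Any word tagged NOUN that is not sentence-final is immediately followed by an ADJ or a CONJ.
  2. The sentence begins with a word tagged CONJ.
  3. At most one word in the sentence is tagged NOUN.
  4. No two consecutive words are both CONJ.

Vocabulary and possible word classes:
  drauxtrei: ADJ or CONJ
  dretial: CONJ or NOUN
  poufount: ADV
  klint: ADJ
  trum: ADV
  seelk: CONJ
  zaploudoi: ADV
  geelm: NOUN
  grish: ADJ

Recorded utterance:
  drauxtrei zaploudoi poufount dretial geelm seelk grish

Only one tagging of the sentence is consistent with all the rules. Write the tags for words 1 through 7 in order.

CONJ ADV ADV CONJ NOUN CONJ ADJ

Candidates per position — 1:drauxtrei {ADJ,CONJ}; 2:zaploudoi {ADV}; 3:poufount {ADV}; 4:dretial {CONJ,NOUN}; 5:geelm {NOUN}; 6:seelk {CONJ}; 7:grish {ADJ}.
Position 1: tagging it ADJ would leave rule 2 unsatisfiable, so it must be CONJ.
Position 4: tagging it NOUN would leave rule 1 unsatisfiable, so it must be CONJ.
The unique satisfying tagging is: CONJ ADV ADV CONJ NOUN CONJ ADJ.
Rule-by-rule: rule 1 holds; rule 2 holds; rule 3 holds; rule 4 holds.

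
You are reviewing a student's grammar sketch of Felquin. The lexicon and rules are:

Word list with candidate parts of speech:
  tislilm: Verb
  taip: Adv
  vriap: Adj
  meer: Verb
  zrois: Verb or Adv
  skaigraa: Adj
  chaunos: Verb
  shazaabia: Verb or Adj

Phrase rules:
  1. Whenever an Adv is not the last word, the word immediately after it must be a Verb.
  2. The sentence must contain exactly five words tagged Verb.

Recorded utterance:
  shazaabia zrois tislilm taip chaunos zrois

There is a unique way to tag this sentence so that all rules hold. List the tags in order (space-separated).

Candidates per position — 1:shazaabia {Verb,Adj}; 2:zrois {Verb,Adv}; 3:tislilm {Verb}; 4:taip {Adv}; 5:chaunos {Verb}; 6:zrois {Verb,Adv}.
If word 1 were Adj, no tagging could satisfy rule 2; so word 1 is Verb.
If word 2 were Adv, no tagging could satisfy rule 2; so word 2 is Verb.
If word 6 were Adv, no tagging could satisfy rule 2; so word 6 is Verb.
The unique satisfying tagging is: Verb Verb Verb Adv Verb Verb.
Checking: rule 1 holds; rule 2 holds.

Verb Verb Verb Adv Verb Verb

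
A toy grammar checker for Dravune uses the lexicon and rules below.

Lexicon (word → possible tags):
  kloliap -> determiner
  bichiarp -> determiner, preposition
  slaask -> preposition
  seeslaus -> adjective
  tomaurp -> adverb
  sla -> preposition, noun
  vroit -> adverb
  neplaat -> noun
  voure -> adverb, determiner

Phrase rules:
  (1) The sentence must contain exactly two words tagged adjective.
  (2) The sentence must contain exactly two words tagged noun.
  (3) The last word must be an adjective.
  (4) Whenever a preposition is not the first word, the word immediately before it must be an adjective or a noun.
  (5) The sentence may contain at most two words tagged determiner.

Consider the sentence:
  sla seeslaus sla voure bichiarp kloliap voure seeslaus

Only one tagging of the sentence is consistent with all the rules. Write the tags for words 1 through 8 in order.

Candidates per position — 1:sla {preposition,noun}; 2:seeslaus {adjective}; 3:sla {preposition,noun}; 4:voure {adverb,determiner}; 5:bichiarp {determiner,preposition}; 6:kloliap {determiner}; 7:voure {adverb,determiner}; 8:seeslaus {adjective}.
Position 1: preposition is ruled out by rule 2; that leaves noun.
Position 3: preposition is ruled out by rule 2; that leaves noun.
Position 5: preposition is ruled out by rule 4; that leaves determiner.
Position 7: determiner is ruled out by rule 5; that leaves adverb.
Position 4: determiner is ruled out by rule 5; that leaves adverb.
So the tagging must be: noun adjective noun adverb determiner determiner adverb adjective.
Verifying each rule — rule 1 satisfied; rule 2 satisfied; rule 3 satisfied; rule 4 satisfied; rule 5 satisfied.

noun adjective noun adverb determiner determiner adverb adjective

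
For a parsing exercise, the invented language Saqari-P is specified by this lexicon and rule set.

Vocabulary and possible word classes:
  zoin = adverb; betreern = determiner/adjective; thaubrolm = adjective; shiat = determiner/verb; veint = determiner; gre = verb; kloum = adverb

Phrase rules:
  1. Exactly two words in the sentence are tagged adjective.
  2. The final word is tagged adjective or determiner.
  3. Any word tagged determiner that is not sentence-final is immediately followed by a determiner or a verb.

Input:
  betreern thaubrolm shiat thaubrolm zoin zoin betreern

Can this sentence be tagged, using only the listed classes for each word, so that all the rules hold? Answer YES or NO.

Candidates per position — 1:betreern {determiner,adjective}; 2:thaubrolm {adjective}; 3:shiat {determiner,verb}; 4:thaubrolm {adjective}; 5:zoin {adverb}; 6:zoin {adverb}; 7:betreern {determiner,adjective}.
Every candidate sequence violates at least one rule; no consistent tagging exists.

NO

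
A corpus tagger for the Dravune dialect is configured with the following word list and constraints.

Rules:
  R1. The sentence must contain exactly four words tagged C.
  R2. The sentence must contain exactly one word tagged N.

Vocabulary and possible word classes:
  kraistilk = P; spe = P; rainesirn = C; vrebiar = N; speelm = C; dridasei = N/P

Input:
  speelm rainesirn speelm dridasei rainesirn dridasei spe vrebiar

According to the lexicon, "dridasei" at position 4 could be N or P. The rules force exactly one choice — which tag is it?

P

Candidates per position — 1:speelm {C}; 2:rainesirn {C}; 3:speelm {C}; 4:dridasei {N,P}; 5:rainesirn {C}; 6:dridasei {N,P}; 7:spe {P}; 8:vrebiar {N}.
At position 4, choosing N makes rule 2 impossible to satisfy; hence P.
At position 6, choosing N makes rule 2 impossible to satisfy; hence P.
So the tagging must be: C C C P C P P N.
Check: rule 1 holds; rule 2 holds.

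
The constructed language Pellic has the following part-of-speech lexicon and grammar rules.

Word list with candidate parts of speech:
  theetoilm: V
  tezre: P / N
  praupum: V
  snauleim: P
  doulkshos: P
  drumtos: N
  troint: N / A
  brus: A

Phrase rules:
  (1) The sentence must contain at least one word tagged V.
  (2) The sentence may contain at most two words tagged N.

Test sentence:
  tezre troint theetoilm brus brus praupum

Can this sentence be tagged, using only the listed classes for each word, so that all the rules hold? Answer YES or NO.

YES

Candidates per position — 1:tezre {P,N}; 2:troint {N,A}; 3:theetoilm {V}; 4:brus {A}; 5:brus {A}; 6:praupum {V}.
One satisfying assignment: P A V A A V.
Verifying each rule — rule 1 holds; rule 2 holds.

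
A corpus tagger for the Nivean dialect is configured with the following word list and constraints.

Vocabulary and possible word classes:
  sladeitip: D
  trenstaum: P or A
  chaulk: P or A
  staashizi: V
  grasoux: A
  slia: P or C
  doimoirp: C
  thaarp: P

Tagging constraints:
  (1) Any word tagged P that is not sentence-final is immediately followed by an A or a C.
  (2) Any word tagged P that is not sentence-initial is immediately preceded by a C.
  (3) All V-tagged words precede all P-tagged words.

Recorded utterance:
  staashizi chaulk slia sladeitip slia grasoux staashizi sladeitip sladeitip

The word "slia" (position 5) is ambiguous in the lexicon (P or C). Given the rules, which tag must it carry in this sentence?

C

Candidates per position — 1:staashizi {V}; 2:chaulk {P,A}; 3:slia {P,C}; 4:sladeitip {D}; 5:slia {P,C}; 6:grasoux {A}; 7:staashizi {V}; 8:sladeitip {D}; 9:sladeitip {D}.
If word 2 were P, no tagging could satisfy rule 2; so word 2 is A.
If word 3 were P, no tagging could satisfy rule 1; so word 3 is C.
If word 5 were P, no tagging could satisfy rule 2; so word 5 is C.
The unique satisfying tagging is: V A C D C A V D D.
Rule-by-rule: rule 1 ✓; rule 2 ✓; rule 3 ✓.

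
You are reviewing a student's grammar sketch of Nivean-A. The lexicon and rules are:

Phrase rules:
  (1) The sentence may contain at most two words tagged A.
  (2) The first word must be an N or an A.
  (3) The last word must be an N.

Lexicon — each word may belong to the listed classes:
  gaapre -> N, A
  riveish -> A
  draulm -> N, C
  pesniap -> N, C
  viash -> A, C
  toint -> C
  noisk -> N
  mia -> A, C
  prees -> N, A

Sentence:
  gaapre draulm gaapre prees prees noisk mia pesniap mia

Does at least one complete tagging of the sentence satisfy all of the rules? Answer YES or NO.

NO

Candidates per position — 1:gaapre {N,A}; 2:draulm {N,C}; 3:gaapre {N,A}; 4:prees {N,A}; 5:prees {N,A}; 6:noisk {N}; 7:mia {A,C}; 8:pesniap {N,C}; 9:mia {A,C}.
Rule 3 cannot be satisfied by any choice of tags from the lexicon.
So there is no consistent tagging.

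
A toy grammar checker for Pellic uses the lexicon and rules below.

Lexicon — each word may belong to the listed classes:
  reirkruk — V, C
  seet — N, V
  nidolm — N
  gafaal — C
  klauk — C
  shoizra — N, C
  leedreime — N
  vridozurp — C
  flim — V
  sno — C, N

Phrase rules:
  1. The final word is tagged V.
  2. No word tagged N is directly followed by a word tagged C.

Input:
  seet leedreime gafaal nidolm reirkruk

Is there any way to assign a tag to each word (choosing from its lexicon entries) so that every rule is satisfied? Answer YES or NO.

NO

Candidates per position — 1:seet {N,V}; 2:leedreime {N}; 3:gafaal {C}; 4:nidolm {N}; 5:reirkruk {V,C}.
Rule 2 cannot be satisfied by any choice of tags from the lexicon.
So there is no consistent tagging.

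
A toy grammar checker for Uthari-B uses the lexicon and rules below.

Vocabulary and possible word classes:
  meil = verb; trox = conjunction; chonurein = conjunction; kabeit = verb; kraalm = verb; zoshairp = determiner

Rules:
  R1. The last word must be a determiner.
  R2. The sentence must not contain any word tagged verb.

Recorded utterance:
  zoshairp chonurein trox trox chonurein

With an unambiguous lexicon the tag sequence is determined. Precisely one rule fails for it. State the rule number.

1

Fixed tagging: determiner conjunction conjunction conjunction conjunction.
Rule check: R1 fail, R2 pass.
Only rule 1 fails.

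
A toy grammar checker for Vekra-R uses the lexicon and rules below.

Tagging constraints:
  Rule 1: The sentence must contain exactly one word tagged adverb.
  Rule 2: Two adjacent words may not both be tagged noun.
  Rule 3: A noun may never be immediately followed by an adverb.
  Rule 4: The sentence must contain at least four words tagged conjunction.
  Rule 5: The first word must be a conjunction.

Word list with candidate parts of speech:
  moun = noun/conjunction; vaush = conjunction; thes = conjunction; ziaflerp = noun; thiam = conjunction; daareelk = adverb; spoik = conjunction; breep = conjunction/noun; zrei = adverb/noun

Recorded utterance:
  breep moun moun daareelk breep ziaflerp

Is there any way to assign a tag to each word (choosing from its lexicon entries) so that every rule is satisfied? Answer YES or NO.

YES

Candidates per position — 1:breep {conjunction,noun}; 2:moun {noun,conjunction}; 3:moun {noun,conjunction}; 4:daareelk {adverb}; 5:breep {conjunction,noun}; 6:ziaflerp {noun}.
One satisfying assignment: conjunction conjunction conjunction adverb conjunction noun.
Check: rule 1 ok; rule 2 ok; rule 3 ok; rule 4 ok; rule 5 ok.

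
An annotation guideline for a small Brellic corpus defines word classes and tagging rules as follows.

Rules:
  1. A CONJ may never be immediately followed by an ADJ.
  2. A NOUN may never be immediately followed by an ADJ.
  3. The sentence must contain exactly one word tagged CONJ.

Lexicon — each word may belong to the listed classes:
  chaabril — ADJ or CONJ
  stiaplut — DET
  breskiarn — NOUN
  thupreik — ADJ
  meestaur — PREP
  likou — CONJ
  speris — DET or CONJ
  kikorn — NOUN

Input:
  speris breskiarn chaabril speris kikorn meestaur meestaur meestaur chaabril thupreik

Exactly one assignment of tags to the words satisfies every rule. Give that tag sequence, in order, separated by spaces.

DET NOUN CONJ DET NOUN PREP PREP PREP ADJ ADJ

Candidates per position — 1:speris {DET,CONJ}; 2:breskiarn {NOUN}; 3:chaabril {ADJ,CONJ}; 4:speris {DET,CONJ}; 5:kikorn {NOUN}; 6:meestaur {PREP}; 7:meestaur {PREP}; 8:meestaur {PREP}; 9:chaabril {ADJ,CONJ}; 10:thupreik {ADJ}.
Position 3: ADJ is ruled out by rule 2; that leaves CONJ.
Position 4: CONJ is ruled out by rule 3; that leaves DET.
Position 9: CONJ is ruled out by rule 1; that leaves ADJ.
Position 1: CONJ is ruled out by rule 3; that leaves DET.
That leaves exactly one tagging: DET NOUN CONJ DET NOUN PREP PREP PREP ADJ ADJ.
Verifying each rule — rule 1 satisfied; rule 2 satisfied; rule 3 satisfied.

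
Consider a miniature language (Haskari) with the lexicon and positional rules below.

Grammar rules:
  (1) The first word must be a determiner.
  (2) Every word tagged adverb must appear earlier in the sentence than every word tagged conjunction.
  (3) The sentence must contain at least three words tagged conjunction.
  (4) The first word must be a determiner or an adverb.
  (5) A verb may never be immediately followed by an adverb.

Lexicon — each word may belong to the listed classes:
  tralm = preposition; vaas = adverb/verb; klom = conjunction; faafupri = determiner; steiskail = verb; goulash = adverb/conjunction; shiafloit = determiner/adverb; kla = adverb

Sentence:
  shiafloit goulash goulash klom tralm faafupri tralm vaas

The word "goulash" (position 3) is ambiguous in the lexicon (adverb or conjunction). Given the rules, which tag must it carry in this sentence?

Candidates per position — 1:shiafloit {determiner,adverb}; 2:goulash {adverb,conjunction}; 3:goulash {adverb,conjunction}; 4:klom {conjunction}; 5:tralm {preposition}; 6:faafupri {determiner}; 7:tralm {preposition}; 8:vaas {adverb,verb}.
If word 1 were adverb, no tagging could satisfy rule 1; so word 1 is determiner.
If word 2 were adverb, no tagging could satisfy rule 3; so word 2 is conjunction.
If word 3 were adverb, no tagging could satisfy rule 2; so word 3 is conjunction.
If word 8 were adverb, no tagging could satisfy rule 2; so word 8 is verb.
The unique satisfying tagging is: determiner conjunction conjunction conjunction preposition determiner preposition verb.
Verifying each rule — rule 1 holds; rule 2 holds; rule 3 holds; rule 4 holds; rule 5 holds.

conjunction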